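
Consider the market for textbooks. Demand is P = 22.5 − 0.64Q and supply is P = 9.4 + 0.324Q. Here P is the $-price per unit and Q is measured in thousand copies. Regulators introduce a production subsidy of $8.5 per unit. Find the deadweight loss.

Competitive equilibrium: 22.5 − 0.64Q = 9.4 + 0.324Q → Q* = 13.5892, P* = 13.8029.
The subsidy lowers effective supply by 8.5: P = 0.9 + 0.324Q.
New quantity: 22.5 − 0.64Q = 0.9 + 0.324Q → Q' = 22.4066.
Overproduction ΔQ = 22.4066 − 13.5892 = 8.8174; wedge = subsidy = 8.5.
DWL = ½ × 8.8174 × 8.5 = $37.47 thousand.

$37.47 thousand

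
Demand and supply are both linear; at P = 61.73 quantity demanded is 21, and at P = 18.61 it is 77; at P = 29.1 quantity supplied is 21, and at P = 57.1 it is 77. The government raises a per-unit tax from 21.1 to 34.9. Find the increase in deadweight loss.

Demand slope = (18.61 − 61.73)/(77 − 21) = −0.77, so P = 77.9 − 0.77Q.
Supply slope = (57.1 − 29.1)/(77 − 21) = 0.5, so P = 18.6 + 0.5Q.
Competitive equilibrium: 77.9 − 0.77Q = 18.6 + 0.5Q → Q* = 46.6929, P* = 41.9465.
For a per-unit tax t: ΔQ = t/1.27, so DWL = ½·t·(t/1.27) = t²/2.54.
At t = 21.1: DWL = 175.28. At t = 34.9: DWL = 479.531.
Increase = 479.531 − 175.28 = 304.25.

304.25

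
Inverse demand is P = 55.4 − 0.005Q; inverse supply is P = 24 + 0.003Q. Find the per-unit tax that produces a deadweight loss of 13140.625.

14.5

Competitive equilibrium: 55.4 − 0.005Q = 24 + 0.003Q → Q* = 3925, P* = 35.775.
A tax t gives ΔQ = t/0.008 and wedge t, so DWL = t²/0.016.
t²/0.016 = 13140.625 → t² = 210.25 → t = 14.5.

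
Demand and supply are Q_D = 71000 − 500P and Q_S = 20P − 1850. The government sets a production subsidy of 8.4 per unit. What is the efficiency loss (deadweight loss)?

678.46

In inverse form: demand P = 142 − 0.002Q, supply P = 92.5 + 0.05Q.
Competitive equilibrium: 142 − 0.002Q = 92.5 + 0.05Q → Q* = 951.9231, P* = 140.0962.
The subsidy lowers effective supply by 8.4: P = 84.1 + 0.05Q.
New quantity: 142 − 0.002Q = 84.1 + 0.05Q → Q' = 1113.4615.
Overproduction ΔQ = 1113.4615 − 951.9231 = 161.5384; wedge = subsidy = 8.4.
Welfare loss = ½ × 161.5384 × 8.4 = 678.46.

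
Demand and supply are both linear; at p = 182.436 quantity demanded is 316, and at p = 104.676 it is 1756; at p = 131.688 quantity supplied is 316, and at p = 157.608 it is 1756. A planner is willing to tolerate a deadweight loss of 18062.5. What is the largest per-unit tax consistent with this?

Demand slope = (104.676 − 182.436)/(1756 − 316) = −0.054, so p = 199.5 − 0.054q.
Supply slope = (157.608 − 131.688)/(1756 − 316) = 0.018, so p = 126 + 0.018q.
Competitive equilibrium: 199.5 − 0.054q = 126 + 0.018q → q* = 1020.8333, p* = 144.375.
A tax t gives Δq = t/0.072 and wedge t, so DWL = t²/0.144.
t²/0.144 = 18062.5 → t² = 2601 → t = 51.

51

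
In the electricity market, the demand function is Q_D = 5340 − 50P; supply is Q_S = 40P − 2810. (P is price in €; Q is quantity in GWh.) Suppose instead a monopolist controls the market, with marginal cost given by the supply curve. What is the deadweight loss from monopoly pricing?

€1405.29

In inverse form: demand P = 106.8 − 0.02Q, supply P = 70.25 + 0.025Q.
Competitive equilibrium: 106.8 − 0.02Q = 70.25 + 0.025Q → Q* = 812.22222, P* = 90.55556.
Marginal revenue: MR = 106.8 − 0.04Q. Set MR = MC: 106.8 − 0.04Q = 70.25 + 0.025Q → Q_m = 562.30769.
Price P_m = 106.8 − 0.02·562.30769 = 95.55385; MC(Q_m) = 70.25 + 0.025·562.30769 = 84.30769.
Competitive Q* = 812.22222, so ΔQ = 249.91453; wedge = 95.55385 − 84.30769 = 11.24616.
Welfare loss = ½ × 249.91453 × 11.24616 = €1405.29.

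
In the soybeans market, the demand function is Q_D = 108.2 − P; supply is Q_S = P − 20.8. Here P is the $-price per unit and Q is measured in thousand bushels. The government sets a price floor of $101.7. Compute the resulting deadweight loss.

$1383.84 thousand

In inverse form: demand P = 108.2 − Q, supply P = 20.8 + Q.
Competitive equilibrium: 108.2 − Q = 20.8 + Q → Q* = 43.7, P* = 64.5.
At the floor P = 101.7, quantity demanded = (108.2 − 101.7)/1 = 6.5.
Sellers' marginal cost at Q' = 6.5: 20.8 + 1·6.5 = 27.3.
ΔQ = 43.7 − 6.5 = 37.2; wedge = 101.7 − 27.3 = 74.4.
Deadweight loss = ½ × 37.2 × 74.4 = $1383.84 thousand.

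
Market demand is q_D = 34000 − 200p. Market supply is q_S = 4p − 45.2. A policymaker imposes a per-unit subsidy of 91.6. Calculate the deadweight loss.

16452.08

In inverse form: demand p = 170 − 0.005q, supply p = 11.3 + 0.25q.
Competitive equilibrium: 170 − 0.005q = 11.3 + 0.25q → q* = 622.3529, p* = 166.8882.
The subsidy lowers effective supply by 91.6: p = 0.25q − 80.3.
New quantity: 170 − 0.005q = 0.25q − 80.3 → q' = 981.5686.
Overproduction Δq = 981.5686 − 622.3529 = 359.2157; wedge = subsidy = 91.6.
DWL = ½ × 359.2157 × 91.6 = 16452.08.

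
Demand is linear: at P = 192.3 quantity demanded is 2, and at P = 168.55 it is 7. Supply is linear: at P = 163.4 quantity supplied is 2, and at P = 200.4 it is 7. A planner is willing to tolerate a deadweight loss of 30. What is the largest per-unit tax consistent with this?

27

Demand slope = (168.55 − 192.3)/(7 − 2) = −4.75, so P = 201.8 − 4.75Q.
Supply slope = (200.4 − 163.4)/(7 − 2) = 7.4, so P = 148.6 + 7.4Q.
Competitive equilibrium: 201.8 − 4.75Q = 148.6 + 7.4Q → Q* = 4.3786, P* = 181.0016.
A tax t gives ΔQ = t/12.15 and wedge t, so DWL = t²/24.3.
t²/24.3 = 30 → t² = 729 → t = 27.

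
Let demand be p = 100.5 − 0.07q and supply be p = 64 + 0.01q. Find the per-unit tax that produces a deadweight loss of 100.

4

Competitive equilibrium: 100.5 − 0.07q = 64 + 0.01q → q* = 456.25, p* = 68.5625.
A tax t gives Δq = t/0.08 and wedge t, so DWL = t²/0.16.
t²/0.16 = 100 → t² = 16 → t = 4.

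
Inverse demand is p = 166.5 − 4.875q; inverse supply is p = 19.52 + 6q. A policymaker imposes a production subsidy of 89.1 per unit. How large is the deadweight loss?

365

Competitive equilibrium: 166.5 − 4.875q = 19.52 + 6q → q* = 13.5154, p* = 100.6124.
The subsidy lowers effective supply by 89.1: p = 6q − 69.58.
New quantity: 166.5 − 4.875q = 6q − 69.58 → q' = 21.7085.
Overproduction Δq = 21.7085 − 13.5154 = 8.1931; wedge = subsidy = 89.1.
Welfare loss = ½ × 8.1931 × 89.1 = 365.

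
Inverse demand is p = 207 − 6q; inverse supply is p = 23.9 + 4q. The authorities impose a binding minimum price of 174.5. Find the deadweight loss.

Competitive equilibrium: 207 − 6q = 23.9 + 4q → q* = 18.31, p* = 97.14.
At the floor p = 174.5, quantity demanded = (207 − 174.5)/6 = 5.4167.
Sellers' marginal cost at q' = 5.4167: 23.9 + 4·5.4167 = 45.5668.
Δq = 18.31 − 5.4167 = 12.8933; wedge = 174.5 − 45.5668 = 128.9332.
Welfare loss = ½ × 12.8933 × 128.9332 = 831.19.

831.19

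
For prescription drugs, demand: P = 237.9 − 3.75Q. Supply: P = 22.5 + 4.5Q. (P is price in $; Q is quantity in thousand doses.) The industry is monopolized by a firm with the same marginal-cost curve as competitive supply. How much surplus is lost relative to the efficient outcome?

Competitive equilibrium: 237.9 − 3.75Q = 22.5 + 4.5Q → Q* = 26.1091, P* = 139.9909.
Marginal revenue: MR = 237.9 − 7.5Q. Set MR = MC: 237.9 − 7.5Q = 22.5 + 4.5Q → Q_m = 17.95.
Price P_m = 237.9 − 3.75·17.95 = 170.5875; MC(Q_m) = 22.5 + 4.5·17.95 = 103.275.
Competitive Q* = 26.1091, so ΔQ = 8.1591; wedge = 170.5875 − 103.275 = 67.3125.
The triangle = ½ × 8.1591 × 67.3125 = $274.60 thousand.

$274.60 thousand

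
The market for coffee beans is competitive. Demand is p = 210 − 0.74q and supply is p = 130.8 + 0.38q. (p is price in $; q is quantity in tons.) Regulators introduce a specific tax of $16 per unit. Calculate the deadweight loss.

Competitive equilibrium: 210 − 0.74q = 130.8 + 0.38q → q* = 70.7143, p* = 157.6714.
With the tax, the buyer price exceeds the seller price by 16: (210 − 0.74q) − (130.8 + 0.38q) = 16 → q' = 56.4286.
Δq = 70.7143 − 56.4286 = 14.2857; the wedge equals the tax, 16.
The triangle = ½ × 14.2857 × 16 = $114.29.

$114.29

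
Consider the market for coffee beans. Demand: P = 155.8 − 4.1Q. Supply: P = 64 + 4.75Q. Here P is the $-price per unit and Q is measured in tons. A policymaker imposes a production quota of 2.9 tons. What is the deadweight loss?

$247.11

Competitive equilibrium: 155.8 − 4.1Q = 64 + 4.75Q → Q* = 10.3729, P* = 113.2712.
At Q = 2.9: demand price = 155.8 − 4.1·2.9 = 143.91; supply price = 64 + 4.75·2.9 = 77.775.
ΔQ = 10.3729 − 2.9 = 7.4729; wedge = 143.91 − 77.775 = 66.135.
Welfare loss = ½ × 7.4729 × 66.135 = $247.11.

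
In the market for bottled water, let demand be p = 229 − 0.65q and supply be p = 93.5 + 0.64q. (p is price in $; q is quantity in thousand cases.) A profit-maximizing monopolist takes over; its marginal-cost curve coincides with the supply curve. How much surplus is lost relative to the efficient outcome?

$798.88 thousand

Competitive equilibrium: 229 − 0.65q = 93.5 + 0.64q → q* = 105.0388, p* = 160.7248.
Marginal revenue: MR = 229 − 1.3q. Set MR = MC: 229 − 1.3q = 93.5 + 0.64q → q_m = 69.8454.
Price p_m = 229 − 0.65·69.8454 = 183.6005; MC(q_m) = 93.5 + 0.64·69.8454 = 138.2011.
Competitive q* = 105.0388, so Δq = 35.1934; wedge = 183.6005 − 138.2011 = 45.3994.
The triangle = ½ × 35.1934 × 45.3994 = $798.88 thousand.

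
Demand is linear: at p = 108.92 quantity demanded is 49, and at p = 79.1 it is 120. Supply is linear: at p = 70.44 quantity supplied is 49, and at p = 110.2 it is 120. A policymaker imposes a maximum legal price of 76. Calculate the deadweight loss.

Demand slope = (79.1 − 108.92)/(120 − 49) = −0.42, so p = 129.5 − 0.42q.
Supply slope = (110.2 − 70.44)/(120 − 49) = 0.56, so p = 43 + 0.56q.
Competitive equilibrium: 129.5 − 0.42q = 43 + 0.56q → q* = 88.2653, p* = 92.4286.
At the ceiling p = 76, quantity supplied = (76 − 43)/0.56 = 58.9286.
Willingness to pay at q' = 58.9286: 129.5 − 0.42·58.9286 = 104.75.
Δq = 88.2653 − 58.9286 = 29.3367; wedge = 104.75 − 76 = 28.75.
The triangle = ½ × 29.3367 × 28.75 = 421.72.

421.72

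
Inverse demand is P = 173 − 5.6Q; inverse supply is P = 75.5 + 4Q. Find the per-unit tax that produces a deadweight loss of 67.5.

36

Competitive equilibrium: 173 − 5.6Q = 75.5 + 4Q → Q* = 10.1563, P* = 116.125.
A tax t gives ΔQ = t/9.6 and wedge t, so DWL = t²/19.2.
t²/19.2 = 67.5 → t² = 1296 → t = 36.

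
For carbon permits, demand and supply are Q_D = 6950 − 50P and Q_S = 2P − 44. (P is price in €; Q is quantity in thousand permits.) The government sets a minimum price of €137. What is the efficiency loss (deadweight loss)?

€4062.50 thousand

In inverse form: demand P = 139 − 0.02Q, supply P = 22 + 0.5Q.
Competitive equilibrium: 139 − 0.02Q = 22 + 0.5Q → Q* = 225, P* = 134.5.
At the floor P = 137, quantity demanded = (139 − 137)/0.02 = 100.
Sellers' marginal cost at Q' = 100: 22 + 0.5·100 = 72.
ΔQ = 225 − 100 = 125; wedge = 137 − 72 = 65.
Deadweight loss = ½ × 125 × 65 = €4062.50 thousand.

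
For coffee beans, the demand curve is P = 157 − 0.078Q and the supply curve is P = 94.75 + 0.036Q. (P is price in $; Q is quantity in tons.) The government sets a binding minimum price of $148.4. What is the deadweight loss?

$10825.35

Competitive equilibrium: 157 − 0.078Q = 94.75 + 0.036Q → Q* = 546.0526, P* = 114.4079.
At the floor P = 148.4, quantity demanded = (157 − 148.4)/0.078 = 110.2564.
Sellers' marginal cost at Q' = 110.2564: 94.75 + 0.036·110.2564 = 98.7192.
ΔQ = 546.0526 − 110.2564 = 435.7962; wedge = 148.4 − 98.7192 = 49.6808.
DWL = ½ × 435.7962 × 49.6808 = $10825.35.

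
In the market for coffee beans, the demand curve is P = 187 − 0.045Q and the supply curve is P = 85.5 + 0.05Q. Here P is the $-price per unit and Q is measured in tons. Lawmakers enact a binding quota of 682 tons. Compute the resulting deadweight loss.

$7092.76

Competitive equilibrium: 187 − 0.045Q = 85.5 + 0.05Q → Q* = 1068.4211, P* = 138.9211.
At Q = 682: demand price = 187 − 0.045·682 = 156.31; supply price = 85.5 + 0.05·682 = 119.6.
ΔQ = 1068.4211 − 682 = 386.4211; wedge = 156.31 − 119.6 = 36.71.
DWL = ½ × 386.4211 × 36.71 = $7092.76.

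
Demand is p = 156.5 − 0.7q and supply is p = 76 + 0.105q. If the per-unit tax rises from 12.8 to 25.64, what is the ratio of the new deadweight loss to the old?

4.013

Competitive equilibrium: 156.5 − 0.7q = 76 + 0.105q → q* = 100, p* = 86.5.
For a per-unit tax t: Δq = t/0.805, so DWL = ½·t·(t/0.805) = t²/1.61.
At t = 12.8: DWL = 101.764. At t = 25.64: DWL = 408.329.
Ratio = (25.64/12.8)² = 4.013.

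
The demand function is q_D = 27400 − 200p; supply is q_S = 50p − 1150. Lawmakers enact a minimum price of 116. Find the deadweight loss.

In inverse form: demand p = 137 − 0.005q, supply p = 23 + 0.02q.
Competitive equilibrium: 137 − 0.005q = 23 + 0.02q → q* = 4560, p* = 114.2.
At the floor p = 116, quantity demanded = (137 − 116)/0.005 = 4200.
Sellers' marginal cost at q' = 4200: 23 + 0.02·4200 = 107.
Δq = 4560 − 4200 = 360; wedge = 116 − 107 = 9.
DWL = ½ × 360 × 9 = 1620.

1620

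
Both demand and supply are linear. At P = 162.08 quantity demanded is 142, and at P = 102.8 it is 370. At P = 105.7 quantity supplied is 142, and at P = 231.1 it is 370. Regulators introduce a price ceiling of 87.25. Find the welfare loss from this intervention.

4309.20

Demand slope = (102.8 − 162.08)/(370 − 142) = −0.26, so P = 199 − 0.26Q.
Supply slope = (231.1 − 105.7)/(370 − 142) = 0.55, so P = 27.6 + 0.55Q.
Competitive equilibrium: 199 − 0.26Q = 27.6 + 0.55Q → Q* = 211.6049, P* = 143.9827.
At the ceiling P = 87.25, quantity supplied = (87.25 − 27.6)/0.55 = 108.4545.
Willingness to pay at Q' = 108.4545: 199 − 0.26·108.4545 = 170.8018.
ΔQ = 211.6049 − 108.4545 = 103.1504; wedge = 170.8018 − 87.25 = 83.5518.
DWL = ½ × 103.1504 × 83.5518 = 4309.20.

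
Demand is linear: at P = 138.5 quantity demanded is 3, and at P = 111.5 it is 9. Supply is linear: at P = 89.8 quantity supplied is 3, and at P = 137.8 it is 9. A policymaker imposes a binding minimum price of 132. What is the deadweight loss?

Demand slope = (111.5 − 138.5)/(9 − 3) = −4.5, so P = 152 − 4.5Q.
Supply slope = (137.8 − 89.8)/(9 − 3) = 8, so P = 65.8 + 8Q.
Competitive equilibrium: 152 − 4.5Q = 65.8 + 8Q → Q* = 6.896, P* = 120.968.
At the floor P = 132, quantity demanded = (152 − 132)/4.5 = 4.4444.
Sellers' marginal cost at Q' = 4.4444: 65.8 + 8·4.4444 = 101.3552.
ΔQ = 6.896 − 4.4444 = 2.4516; wedge = 132 − 101.3552 = 30.6448.
DWL = ½ × 2.4516 × 30.6448 = 37.56.

37.56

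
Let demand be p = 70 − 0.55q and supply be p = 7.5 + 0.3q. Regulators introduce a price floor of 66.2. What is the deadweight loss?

Competitive equilibrium: 70 − 0.55q = 7.5 + 0.3q → q* = 73.5294, p* = 29.5588.
At the floor p = 66.2, quantity demanded = (70 − 66.2)/0.55 = 6.9091.
Sellers' marginal cost at q' = 6.9091: 7.5 + 0.3·6.9091 = 9.5727.
Δq = 73.5294 − 6.9091 = 66.6203; wedge = 66.2 − 9.5727 = 56.6273.
Welfare loss = ½ × 66.6203 × 56.6273 = 1886.26.

1886.26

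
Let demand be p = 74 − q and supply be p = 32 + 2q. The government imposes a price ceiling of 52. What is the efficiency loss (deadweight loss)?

24

Competitive equilibrium: 74 − q = 32 + 2q → q* = 14, p* = 60.
At the ceiling p = 52, quantity supplied = (52 − 32)/2 = 10.
Willingness to pay at q' = 10: 74 − 1·10 = 64.
Δq = 14 − 10 = 4; wedge = 64 − 52 = 12.
Welfare loss = ½ × 4 × 12 = 24.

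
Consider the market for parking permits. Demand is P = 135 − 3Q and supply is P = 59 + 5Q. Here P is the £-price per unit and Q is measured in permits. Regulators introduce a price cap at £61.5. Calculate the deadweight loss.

Competitive equilibrium: 135 − 3Q = 59 + 5Q → Q* = 9.5, P* = 106.5.
At the ceiling P = 61.5, quantity supplied = (61.5 − 59)/5 = 0.5.
Willingness to pay at Q' = 0.5: 135 − 3·0.5 = 133.5.
ΔQ = 9.5 − 0.5 = 9; wedge = 133.5 − 61.5 = 72.
Deadweight loss = ½ × 9 × 72 = £324.

£324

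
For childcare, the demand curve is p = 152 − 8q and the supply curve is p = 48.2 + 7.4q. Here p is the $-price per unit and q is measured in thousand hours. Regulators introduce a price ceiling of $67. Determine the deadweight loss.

$135.81 thousand

Competitive equilibrium: 152 − 8q = 48.2 + 7.4q → q* = 6.7403, p* = 98.0779.
At the ceiling p = 67, quantity supplied = (67 − 48.2)/7.4 = 2.5405.
Willingness to pay at q' = 2.5405: 152 − 8·2.5405 = 131.676.
Δq = 6.7403 − 2.5405 = 4.1998; wedge = 131.676 − 67 = 64.676.
Welfare loss = ½ × 4.1998 × 64.676 = $135.81 thousand.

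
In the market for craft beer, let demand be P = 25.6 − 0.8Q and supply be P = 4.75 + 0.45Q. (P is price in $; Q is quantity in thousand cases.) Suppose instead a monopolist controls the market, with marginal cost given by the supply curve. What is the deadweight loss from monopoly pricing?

$26.48 thousand

Competitive equilibrium: 25.6 − 0.8Q = 4.75 + 0.45Q → Q* = 16.68, P* = 12.256.
Marginal revenue: MR = 25.6 − 1.6Q. Set MR = MC: 25.6 − 1.6Q = 4.75 + 0.45Q → Q_m = 10.1707.
Price P_m = 25.6 − 0.8·10.1707 = 17.4634; MC(Q_m) = 4.75 + 0.45·10.1707 = 9.3268.
Competitive Q* = 16.68, so ΔQ = 6.5093; wedge = 17.4634 − 9.3268 = 8.1366.
The triangle = ½ × 6.5093 × 8.1366 = $26.48 thousand.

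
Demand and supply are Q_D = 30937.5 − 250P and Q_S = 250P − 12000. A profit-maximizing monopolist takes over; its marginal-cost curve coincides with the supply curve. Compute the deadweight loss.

In inverse form: demand P = 123.75 − 0.004Q, supply P = 48 + 0.004Q.
Competitive equilibrium: 123.75 − 0.004Q = 48 + 0.004Q → Q* = 9468.75, P* = 85.875.
Marginal revenue: MR = 123.75 − 0.008Q. Set MR = MC: 123.75 − 0.008Q = 48 + 0.004Q → Q_m = 6312.5.
Price P_m = 123.75 − 0.004·6312.5 = 98.5; MC(Q_m) = 48 + 0.004·6312.5 = 73.25.
Competitive Q* = 9468.75, so ΔQ = 3156.25; wedge = 98.5 − 73.25 = 25.25.
Deadweight loss = ½ × 3156.25 × 25.25 = 39847.66.

39847.66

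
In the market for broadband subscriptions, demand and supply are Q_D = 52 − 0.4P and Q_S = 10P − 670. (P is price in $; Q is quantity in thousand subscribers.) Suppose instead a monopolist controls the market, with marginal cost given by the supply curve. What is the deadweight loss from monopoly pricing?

$183.41 thousand

In inverse form: demand P = 130 − 2.5Q, supply P = 67 + 0.1Q.
Competitive equilibrium: 130 − 2.5Q = 67 + 0.1Q → Q* = 24.2308, P* = 69.4231.
Marginal revenue: MR = 130 − 5Q. Set MR = MC: 130 − 5Q = 67 + 0.1Q → Q_m = 12.3529.
Price P_m = 130 − 2.5·12.3529 = 99.1178; MC(Q_m) = 67 + 0.1·12.3529 = 68.2353.
Competitive Q* = 24.2308, so ΔQ = 11.8779; wedge = 99.1178 − 68.2353 = 30.8825.
The triangle = ½ × 11.8779 × 30.8825 = $183.41 thousand.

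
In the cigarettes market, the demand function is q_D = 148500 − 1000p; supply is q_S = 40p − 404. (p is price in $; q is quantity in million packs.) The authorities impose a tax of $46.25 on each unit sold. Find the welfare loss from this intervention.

In inverse form: demand p = 148.5 − 0.001q, supply p = 10.1 + 0.025q.
Competitive equilibrium: 148.5 − 0.001q = 10.1 + 0.025q → q* = 5323.0769, p* = 143.1769.
With the tax, the buyer price exceeds the seller price by 46.25: (148.5 − 0.001q) − (10.1 + 0.025q) = 46.25 → q' = 3544.2308.
Δq = 5323.0769 − 3544.2308 = 1778.8461; the wedge equals the tax, 46.25.
Welfare loss = ½ × 1778.8461 × 46.25 = $41135.82 million.

$41135.82 million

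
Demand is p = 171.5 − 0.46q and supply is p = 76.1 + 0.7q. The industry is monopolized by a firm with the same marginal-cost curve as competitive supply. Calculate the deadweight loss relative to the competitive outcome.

Competitive equilibrium: 171.5 − 0.46q = 76.1 + 0.7q → q* = 82.2414, p* = 133.669.
Marginal revenue: MR = 171.5 − 0.92q. Set MR = MC: 171.5 − 0.92q = 76.1 + 0.7q → q_m = 58.8889.
Price p_m = 171.5 − 0.46·58.8889 = 144.4111; MC(q_m) = 76.1 + 0.7·58.8889 = 117.3222.
Competitive q* = 82.2414, so Δq = 23.3525; wedge = 144.4111 − 117.3222 = 27.0889.
The triangle = ½ × 23.3525 × 27.0889 = 316.30.

316.30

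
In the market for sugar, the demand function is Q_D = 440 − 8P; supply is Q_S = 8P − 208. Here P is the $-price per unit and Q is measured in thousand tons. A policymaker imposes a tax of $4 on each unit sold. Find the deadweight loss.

In inverse form: demand P = 55 − 0.125Q, supply P = 26 + 0.125Q.
Competitive equilibrium: 55 − 0.125Q = 26 + 0.125Q → Q* = 116, P* = 40.5.
With the tax, the buyer price exceeds the seller price by 4: (55 − 0.125Q) − (26 + 0.125Q) = 4 → Q' = 100.
ΔQ = 116 − 100 = 16; the wedge equals the tax, 4.
Deadweight loss = ½ × 16 × 4 = $32 thousand.

$32 thousand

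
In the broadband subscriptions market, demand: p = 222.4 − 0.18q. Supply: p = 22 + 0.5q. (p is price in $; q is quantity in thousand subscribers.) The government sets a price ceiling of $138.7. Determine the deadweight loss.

Competitive equilibrium: 222.4 − 0.18q = 22 + 0.5q → q* = 294.7059, p* = 169.3529.
At the ceiling p = 138.7, quantity supplied = (138.7 − 22)/0.5 = 233.4.
Willingness to pay at q' = 233.4: 222.4 − 0.18·233.4 = 180.388.
Δq = 294.7059 − 233.4 = 61.3059; wedge = 180.388 − 138.7 = 41.688.
The triangle = ½ × 61.3059 × 41.688 = $1277.86 thousand.

$1277.86 thousand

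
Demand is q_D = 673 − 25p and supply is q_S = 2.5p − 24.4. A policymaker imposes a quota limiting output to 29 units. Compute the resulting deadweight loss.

In inverse form: demand p = 26.92 − 0.04q, supply p = 9.76 + 0.4q.
Competitive equilibrium: 26.92 − 0.04q = 9.76 + 0.4q → q* = 39, p* = 25.36.
At q = 29: demand price = 26.92 − 0.04·29 = 25.76; supply price = 9.76 + 0.4·29 = 21.36.
Δq = 39 − 29 = 10; wedge = 25.76 − 21.36 = 4.4.
Welfare loss = ½ × 10 × 4.4 = 22.

22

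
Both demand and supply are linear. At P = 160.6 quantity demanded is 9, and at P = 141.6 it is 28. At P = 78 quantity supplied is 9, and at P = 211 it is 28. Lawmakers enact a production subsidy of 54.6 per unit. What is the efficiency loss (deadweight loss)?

186.32

Demand slope = (141.6 − 160.6)/(28 − 9) = −1, so P = 169.6 − Q.
Supply slope = (211 − 78)/(28 − 9) = 7, so P = 15 + 7Q.
Competitive equilibrium: 169.6 − Q = 15 + 7Q → Q* = 19.325, P* = 150.275.
The subsidy lowers effective supply by 54.6: P = 7Q − 39.6.
New quantity: 169.6 − Q = 7Q − 39.6 → Q' = 26.15.
Overproduction ΔQ = 26.15 − 19.325 = 6.825; wedge = subsidy = 54.6.
DWL = ½ × 6.825 × 54.6 = 186.32.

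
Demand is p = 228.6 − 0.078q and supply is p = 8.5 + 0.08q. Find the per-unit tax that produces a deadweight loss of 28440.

94.8

Competitive equilibrium: 228.6 − 0.078q = 8.5 + 0.08q → q* = 1393.038, p* = 119.943.
A tax t gives Δq = t/0.158 and wedge t, so DWL = t²/0.316.
t²/0.316 = 28440 → t² = 8987.04 → t = 94.8.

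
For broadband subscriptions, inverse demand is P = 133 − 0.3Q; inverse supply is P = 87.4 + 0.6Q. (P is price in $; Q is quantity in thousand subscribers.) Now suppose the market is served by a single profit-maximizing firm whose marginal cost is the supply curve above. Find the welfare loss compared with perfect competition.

$72.20 thousand

Competitive equilibrium: 133 − 0.3Q = 87.4 + 0.6Q → Q* = 50.6667, P* = 117.8.
Marginal revenue: MR = 133 − 0.6Q. Set MR = MC: 133 − 0.6Q = 87.4 + 0.6Q → Q_m = 38.
Price P_m = 133 − 0.3·38 = 121.6; MC(Q_m) = 87.4 + 0.6·38 = 110.2.
Competitive Q* = 50.6667, so ΔQ = 12.6667; wedge = 121.6 − 110.2 = 11.4.
DWL = ½ × 12.6667 × 11.4 = $72.20 thousand.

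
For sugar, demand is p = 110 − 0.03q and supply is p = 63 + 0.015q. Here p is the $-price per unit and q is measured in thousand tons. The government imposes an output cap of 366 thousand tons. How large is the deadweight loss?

Competitive equilibrium: 110 − 0.03q = 63 + 0.015q → q* = 1044.4444, p* = 78.6667.
At q = 366: demand price = 110 − 0.03·366 = 99.02; supply price = 63 + 0.015·366 = 68.49.
Δq = 1044.4444 − 366 = 678.4444; wedge = 99.02 − 68.49 = 30.53.
Deadweight loss = ½ × 678.4444 × 30.53 = $10356.45 thousand.

$10356.45 thousand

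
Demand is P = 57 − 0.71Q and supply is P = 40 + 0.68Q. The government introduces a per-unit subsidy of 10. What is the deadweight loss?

Competitive equilibrium: 57 − 0.71Q = 40 + 0.68Q → Q* = 12.2302, P* = 48.3165.
The subsidy lowers effective supply by 10: P = 30 + 0.68Q.
New quantity: 57 − 0.71Q = 30 + 0.68Q → Q' = 19.4245.
Overproduction ΔQ = 19.4245 − 12.2302 = 7.1943; wedge = subsidy = 10.
The triangle = ½ × 7.1943 × 10 = 35.97.

35.97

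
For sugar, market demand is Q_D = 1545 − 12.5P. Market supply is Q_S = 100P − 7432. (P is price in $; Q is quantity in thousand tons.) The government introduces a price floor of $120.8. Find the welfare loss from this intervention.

$11822.09 thousand

In inverse form: demand P = 123.6 − 0.08Q, supply P = 74.32 + 0.01Q.
Competitive equilibrium: 123.6 − 0.08Q = 74.32 + 0.01Q → Q* = 547.5556, P* = 79.7956.
At the floor P = 120.8, quantity demanded = (123.6 − 120.8)/0.08 = 35.
Sellers' marginal cost at Q' = 35: 74.32 + 0.01·35 = 74.67.
ΔQ = 547.5556 − 35 = 512.5556; wedge = 120.8 − 74.67 = 46.13.
Deadweight loss = ½ × 512.5556 × 46.13 = $11822.09 thousand.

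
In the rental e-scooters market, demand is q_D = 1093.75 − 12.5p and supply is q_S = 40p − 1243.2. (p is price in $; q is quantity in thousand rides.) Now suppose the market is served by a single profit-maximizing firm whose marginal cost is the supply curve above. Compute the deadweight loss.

In inverse form: demand p = 87.5 − 0.08q, supply p = 31.08 + 0.025q.
Competitive equilibrium: 87.5 − 0.08q = 31.08 + 0.025q → q* = 537.3333, p* = 44.5133.
Marginal revenue: MR = 87.5 − 0.16q. Set MR = MC: 87.5 − 0.16q = 31.08 + 0.025q → q_m = 304.973.
Price p_m = 87.5 − 0.08·304.973 = 63.1022; MC(q_m) = 31.08 + 0.025·304.973 = 38.7043.
Competitive q* = 537.3333, so Δq = 232.3603; wedge = 63.1022 − 38.7043 = 24.3979.
The triangle = ½ × 232.3603 × 24.3979 = $2834.55 thousand.

$2834.55 thousand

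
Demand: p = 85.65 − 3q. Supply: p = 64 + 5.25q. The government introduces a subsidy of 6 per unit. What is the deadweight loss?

2.18

Competitive equilibrium: 85.65 − 3q = 64 + 5.25q → q* = 2.6242, p* = 77.7773.
The subsidy lowers effective supply by 6: p = 58 + 5.25q.
New quantity: 85.65 − 3q = 58 + 5.25q → q' = 3.3515.
Overproduction Δq = 3.3515 − 2.6242 = 0.7273; wedge = subsidy = 6.
DWL = ½ × 0.7273 × 6 = 2.18.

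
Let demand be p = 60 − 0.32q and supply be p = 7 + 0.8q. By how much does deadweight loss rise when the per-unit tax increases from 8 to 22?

Competitive equilibrium: 60 − 0.32q = 7 + 0.8q → q* = 47.3214, p* = 44.8571.
For a per-unit tax t: Δq = t/1.12, so DWL = ½·t·(t/1.12) = t²/2.24.
At t = 8: DWL = 28.571. At t = 22: DWL = 216.071.
Increase = 216.071 − 28.571 = 187.50.

187.50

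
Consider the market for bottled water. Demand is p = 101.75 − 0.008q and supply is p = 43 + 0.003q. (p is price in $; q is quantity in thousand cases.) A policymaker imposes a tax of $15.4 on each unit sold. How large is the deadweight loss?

Competitive equilibrium: 101.75 − 0.008q = 43 + 0.003q → q* = 5340.9091, p* = 59.0227.
With the tax, the buyer price exceeds the seller price by 15.4: (101.75 − 0.008q) − (43 + 0.003q) = 15.4 → q' = 3940.9091.
Δq = 5340.9091 − 3940.9091 = 1400; the wedge equals the tax, 15.4.
Deadweight loss = ½ × 1400 × 15.4 = $10780 thousand.

$10780 thousand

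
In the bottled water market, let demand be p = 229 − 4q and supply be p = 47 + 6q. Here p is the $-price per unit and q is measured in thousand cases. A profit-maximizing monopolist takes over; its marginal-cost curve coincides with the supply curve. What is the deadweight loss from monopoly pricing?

Competitive equilibrium: 229 − 4q = 47 + 6q → q* = 18.2, p* = 156.2.
Marginal revenue: MR = 229 − 8q. Set MR = MC: 229 − 8q = 47 + 6q → q_m = 13.
Price p_m = 229 − 4·13 = 177; MC(q_m) = 47 + 6·13 = 125.
Competitive q* = 18.2, so Δq = 5.2; wedge = 177 − 125 = 52.
Deadweight loss = ½ × 5.2 × 52 = $135.20 thousand.

$135.20 thousand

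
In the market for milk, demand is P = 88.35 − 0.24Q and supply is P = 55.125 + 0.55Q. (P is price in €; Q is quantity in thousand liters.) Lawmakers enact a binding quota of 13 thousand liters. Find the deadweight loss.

€333.50 thousand

Competitive equilibrium: 88.35 − 0.24Q = 55.125 + 0.55Q → Q* = 42.057, P* = 78.2563.
At Q = 13: demand price = 88.35 − 0.24·13 = 85.23; supply price = 55.125 + 0.55·13 = 62.275.
ΔQ = 42.057 − 13 = 29.057; wedge = 85.23 − 62.275 = 22.955.
Welfare loss = ½ × 29.057 × 22.955 = €333.50 thousand.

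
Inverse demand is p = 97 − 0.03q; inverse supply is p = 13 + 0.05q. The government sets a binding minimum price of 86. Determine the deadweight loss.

Competitive equilibrium: 97 − 0.03q = 13 + 0.05q → q* = 1050, p* = 65.5.
At the floor p = 86, quantity demanded = (97 − 86)/0.03 = 366.66667.
Sellers' marginal cost at q' = 366.66667: 13 + 0.05·366.66667 = 31.33333.
Δq = 1050 − 366.66667 = 683.33333; wedge = 86 − 31.33333 = 54.66667.
The triangle = ½ × 683.33333 × 54.66667 = 18677.78.

18677.78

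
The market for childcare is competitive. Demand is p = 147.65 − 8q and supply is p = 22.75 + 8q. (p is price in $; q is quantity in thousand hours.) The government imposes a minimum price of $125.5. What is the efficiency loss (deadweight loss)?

$203.01 thousand

Competitive equilibrium: 147.65 − 8q = 22.75 + 8q → q* = 7.8063, p* = 85.2.
At the floor p = 125.5, quantity demanded = (147.65 − 125.5)/8 = 2.7688.
Sellers' marginal cost at q' = 2.7688: 22.75 + 8·2.7688 = 44.9004.
Δq = 7.8063 − 2.7688 = 5.0375; wedge = 125.5 − 44.9004 = 80.5996.
DWL = ½ × 5.0375 × 80.5996 = $203.01 thousand.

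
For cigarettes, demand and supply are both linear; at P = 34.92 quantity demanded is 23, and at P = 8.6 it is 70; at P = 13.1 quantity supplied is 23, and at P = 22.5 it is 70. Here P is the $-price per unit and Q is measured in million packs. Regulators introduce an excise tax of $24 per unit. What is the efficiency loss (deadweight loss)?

$378.95 million

Demand slope = (8.6 − 34.92)/(70 − 23) = −0.56, so P = 47.8 − 0.56Q.
Supply slope = (22.5 − 13.1)/(70 − 23) = 0.2, so P = 8.5 + 0.2Q.
Competitive equilibrium: 47.8 − 0.56Q = 8.5 + 0.2Q → Q* = 51.7105, P* = 18.8421.
With the tax, the buyer price exceeds the seller price by 24: (47.8 − 0.56Q) − (8.5 + 0.2Q) = 24 → Q' = 20.1316.
ΔQ = 51.7105 − 20.1316 = 31.5789; the wedge equals the tax, 24.
DWL = ½ × 31.5789 × 24 = $378.95 million.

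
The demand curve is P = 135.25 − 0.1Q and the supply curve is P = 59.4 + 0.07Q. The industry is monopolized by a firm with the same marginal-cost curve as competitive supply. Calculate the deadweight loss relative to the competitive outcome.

2321.16

Competitive equilibrium: 135.25 − 0.1Q = 59.4 + 0.07Q → Q* = 446.1765, P* = 90.6324.
Marginal revenue: MR = 135.25 − 0.2Q. Set MR = MC: 135.25 − 0.2Q = 59.4 + 0.07Q → Q_m = 280.9259.
Price P_m = 135.25 − 0.1·280.9259 = 107.1574; MC(Q_m) = 59.4 + 0.07·280.9259 = 79.0648.
Competitive Q* = 446.1765, so ΔQ = 165.2506; wedge = 107.1574 − 79.0648 = 28.0926.
The triangle = ½ × 165.2506 × 28.0926 = 2321.16.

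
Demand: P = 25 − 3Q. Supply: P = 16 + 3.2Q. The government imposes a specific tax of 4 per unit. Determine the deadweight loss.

Competitive equilibrium: 25 − 3Q = 16 + 3.2Q → Q* = 1.4516, P* = 20.6452.
With the tax, the buyer price exceeds the seller price by 4: (25 − 3Q) − (16 + 3.2Q) = 4 → Q' = 0.8065.
ΔQ = 1.4516 − 0.8065 = 0.6451; the wedge equals the tax, 4.
Deadweight loss = ½ × 0.6451 × 4 = 1.29.

1.29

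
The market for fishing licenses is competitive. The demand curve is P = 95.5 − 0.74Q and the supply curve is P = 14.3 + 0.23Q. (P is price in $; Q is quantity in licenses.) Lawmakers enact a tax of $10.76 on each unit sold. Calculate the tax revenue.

Competitive equilibrium: 95.5 − 0.74Q = 14.3 + 0.23Q → Q* = 83.7113, P* = 33.5536.
With the tax, the buyer price exceeds the seller price by 10.76: (95.5 − 0.74Q) − (14.3 + 0.23Q) = 10.76 → Q' = 72.6186.
Tax revenue = 10.76 × 72.6186 = $781.38.

$781.38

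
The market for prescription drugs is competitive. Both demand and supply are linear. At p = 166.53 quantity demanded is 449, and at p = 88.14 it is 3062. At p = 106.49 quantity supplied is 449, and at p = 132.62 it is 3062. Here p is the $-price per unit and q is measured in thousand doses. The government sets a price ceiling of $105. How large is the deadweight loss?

$54450 thousand

Demand slope = (88.14 − 166.53)/(3062 − 449) = −0.03, so p = 180 − 0.03q.
Supply slope = (132.62 − 106.49)/(3062 − 449) = 0.01, so p = 102 + 0.01q.
Competitive equilibrium: 180 − 0.03q = 102 + 0.01q → q* = 1950, p* = 121.5.
At the ceiling p = 105, quantity supplied = (105 − 102)/0.01 = 300.
Willingness to pay at q' = 300: 180 − 0.03·300 = 171.
Δq = 1950 − 300 = 1650; wedge = 171 − 105 = 66.
Welfare loss = ½ × 1650 × 66 = $54450 thousand.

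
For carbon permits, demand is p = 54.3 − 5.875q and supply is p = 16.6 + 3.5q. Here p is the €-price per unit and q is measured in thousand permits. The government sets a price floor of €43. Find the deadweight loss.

€20.63 thousand

Competitive equilibrium: 54.3 − 5.875q = 16.6 + 3.5q → q* = 4.0213, p* = 30.6747.
At the floor p = 43, quantity demanded = (54.3 − 43)/5.875 = 1.9234.
Sellers' marginal cost at q' = 1.9234: 16.6 + 3.5·1.9234 = 23.3319.
Δq = 4.0213 − 1.9234 = 2.0979; wedge = 43 − 23.3319 = 19.6681.
Welfare loss = ½ × 2.0979 × 19.6681 = €20.63 thousand.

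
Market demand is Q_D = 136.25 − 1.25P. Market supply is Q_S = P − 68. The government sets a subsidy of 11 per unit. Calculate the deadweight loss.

In inverse form: demand P = 109 − 0.8Q, supply P = 68 + Q.
Competitive equilibrium: 109 − 0.8Q = 68 + Q → Q* = 22.7778, P* = 90.7778.
The subsidy lowers effective supply by 11: P = 57 + Q.
New quantity: 109 − 0.8Q = 57 + Q → Q' = 28.8889.
Overproduction ΔQ = 28.8889 − 22.7778 = 6.1111; wedge = subsidy = 11.
DWL = ½ × 6.1111 × 11 = 33.61.

33.61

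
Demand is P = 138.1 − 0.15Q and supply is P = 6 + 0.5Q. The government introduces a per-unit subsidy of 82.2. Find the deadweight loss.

Competitive equilibrium: 138.1 − 0.15Q = 6 + 0.5Q → Q* = 203.2308, P* = 107.6154.
The subsidy lowers effective supply by 82.2: P = 0.5Q − 76.2.
New quantity: 138.1 − 0.15Q = 0.5Q − 76.2 → Q' = 329.6923.
Overproduction ΔQ = 329.6923 − 203.2308 = 126.4615; wedge = subsidy = 82.2.
DWL = ½ × 126.4615 × 82.2 = 5197.57.

5197.57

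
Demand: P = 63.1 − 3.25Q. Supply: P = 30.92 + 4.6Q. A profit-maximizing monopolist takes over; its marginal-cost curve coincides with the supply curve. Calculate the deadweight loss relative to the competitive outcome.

Competitive equilibrium: 63.1 − 3.25Q = 30.92 + 4.6Q → Q* = 4.0994, P* = 49.7771.
Marginal revenue: MR = 63.1 − 6.5Q. Set MR = MC: 63.1 − 6.5Q = 30.92 + 4.6Q → Q_m = 2.8991.
Price P_m = 63.1 − 3.25·2.8991 = 53.6779; MC(Q_m) = 30.92 + 4.6·2.8991 = 44.2559.
Competitive Q* = 4.0994, so ΔQ = 1.2003; wedge = 53.6779 − 44.2559 = 9.422.
The triangle = ½ × 1.2003 × 9.422 = 5.65.

5.65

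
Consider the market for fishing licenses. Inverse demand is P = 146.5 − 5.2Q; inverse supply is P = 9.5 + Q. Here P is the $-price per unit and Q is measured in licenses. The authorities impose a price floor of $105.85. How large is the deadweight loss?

Competitive equilibrium: 146.5 − 5.2Q = 9.5 + Q → Q* = 22.0968, P* = 31.5968.
At the floor P = 105.85, quantity demanded = (146.5 − 105.85)/5.2 = 7.8173.
Sellers' marginal cost at Q' = 7.8173: 9.5 + 1·7.8173 = 17.3173.
ΔQ = 22.0968 − 7.8173 = 14.2795; wedge = 105.85 − 17.3173 = 88.5327.
Welfare loss = ½ × 14.2795 × 88.5327 = $632.10.

$632.10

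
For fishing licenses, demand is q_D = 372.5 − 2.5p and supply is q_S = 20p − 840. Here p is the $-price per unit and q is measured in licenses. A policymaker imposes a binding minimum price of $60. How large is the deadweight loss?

In inverse form: demand p = 149 − 0.4q, supply p = 42 + 0.05q.
Competitive equilibrium: 149 − 0.4q = 42 + 0.05q → q* = 237.7778, p* = 53.8889.
At the floor p = 60, quantity demanded = (149 − 60)/0.4 = 222.5.
Sellers' marginal cost at q' = 222.5: 42 + 0.05·222.5 = 53.125.
Δq = 237.7778 − 222.5 = 15.2778; wedge = 60 − 53.125 = 6.875.
DWL = ½ × 15.2778 × 6.875 = $52.52.

$52.52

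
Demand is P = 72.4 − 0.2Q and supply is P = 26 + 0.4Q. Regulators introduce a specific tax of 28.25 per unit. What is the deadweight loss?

665.05

Competitive equilibrium: 72.4 − 0.2Q = 26 + 0.4Q → Q* = 77.3333, P* = 56.9333.
With the tax, the buyer price exceeds the seller price by 28.25: (72.4 − 0.2Q) − (26 + 0.4Q) = 28.25 → Q' = 30.25.
ΔQ = 77.3333 − 30.25 = 47.0833; the wedge equals the tax, 28.25.
The triangle = ½ × 47.0833 × 28.25 = 665.05.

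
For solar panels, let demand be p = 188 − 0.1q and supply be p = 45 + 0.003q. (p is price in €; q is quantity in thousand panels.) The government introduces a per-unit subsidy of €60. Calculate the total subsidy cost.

€118252.43 thousand

Competitive equilibrium: 188 − 0.1q = 45 + 0.003q → q* = 1388.3495, p* = 49.165.
The subsidy lowers effective supply by 60: p = 0.003q − 15.
New quantity: 188 − 0.1q = 0.003q − 15 → q' = 1970.8738.
Total subsidy cost = 60 × 1970.8738 = €118252.43 thousand.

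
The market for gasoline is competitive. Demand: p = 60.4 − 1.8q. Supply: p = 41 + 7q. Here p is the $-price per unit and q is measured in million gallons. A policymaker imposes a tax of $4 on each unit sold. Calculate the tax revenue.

Competitive equilibrium: 60.4 − 1.8q = 41 + 7q → q* = 2.2045, p* = 56.4318.
With the tax, the buyer price exceeds the seller price by 4: (60.4 − 1.8q) − (41 + 7q) = 4 → q' = 1.75.
Tax revenue = 4 × 1.75 = $7 million.

$7 million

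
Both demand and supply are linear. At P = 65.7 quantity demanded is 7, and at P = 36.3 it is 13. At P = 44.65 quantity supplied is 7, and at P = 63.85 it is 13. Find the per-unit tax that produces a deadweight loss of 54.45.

Demand slope = (36.3 − 65.7)/(13 − 7) = −4.9, so P = 100 − 4.9Q.
Supply slope = (63.85 − 44.65)/(13 − 7) = 3.2, so P = 22.25 + 3.2Q.
Competitive equilibrium: 100 − 4.9Q = 22.25 + 3.2Q → Q* = 9.5988, P* = 52.966.
A tax t gives ΔQ = t/8.1 and wedge t, so DWL = t²/16.2.
t²/16.2 = 54.45 → t² = 882.09 → t = 29.7.

29.7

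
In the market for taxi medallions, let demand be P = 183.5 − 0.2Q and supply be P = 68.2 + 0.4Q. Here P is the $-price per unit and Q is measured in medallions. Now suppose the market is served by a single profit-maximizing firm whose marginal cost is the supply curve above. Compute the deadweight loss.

$692.40

Competitive equilibrium: 183.5 − 0.2Q = 68.2 + 0.4Q → Q* = 192.1667, P* = 145.0667.
Marginal revenue: MR = 183.5 − 0.4Q. Set MR = MC: 183.5 − 0.4Q = 68.2 + 0.4Q → Q_m = 144.125.
Price P_m = 183.5 − 0.2·144.125 = 154.675; MC(Q_m) = 68.2 + 0.4·144.125 = 125.85.
Competitive Q* = 192.1667, so ΔQ = 48.0417; wedge = 154.675 − 125.85 = 28.825.
Welfare loss = ½ × 48.0417 × 28.825 = $692.40.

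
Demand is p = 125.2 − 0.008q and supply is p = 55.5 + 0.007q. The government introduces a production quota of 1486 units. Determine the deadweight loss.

Competitive equilibrium: 125.2 − 0.008q = 55.5 + 0.007q → q* = 4646.6667, p* = 88.0267.
At q = 1486: demand price = 125.2 − 0.008·1486 = 113.312; supply price = 55.5 + 0.007·1486 = 65.902.
Δq = 4646.6667 − 1486 = 3160.6667; wedge = 113.312 − 65.902 = 47.41.
Deadweight loss = ½ × 3160.6667 × 47.41 = 74923.60.

74923.60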